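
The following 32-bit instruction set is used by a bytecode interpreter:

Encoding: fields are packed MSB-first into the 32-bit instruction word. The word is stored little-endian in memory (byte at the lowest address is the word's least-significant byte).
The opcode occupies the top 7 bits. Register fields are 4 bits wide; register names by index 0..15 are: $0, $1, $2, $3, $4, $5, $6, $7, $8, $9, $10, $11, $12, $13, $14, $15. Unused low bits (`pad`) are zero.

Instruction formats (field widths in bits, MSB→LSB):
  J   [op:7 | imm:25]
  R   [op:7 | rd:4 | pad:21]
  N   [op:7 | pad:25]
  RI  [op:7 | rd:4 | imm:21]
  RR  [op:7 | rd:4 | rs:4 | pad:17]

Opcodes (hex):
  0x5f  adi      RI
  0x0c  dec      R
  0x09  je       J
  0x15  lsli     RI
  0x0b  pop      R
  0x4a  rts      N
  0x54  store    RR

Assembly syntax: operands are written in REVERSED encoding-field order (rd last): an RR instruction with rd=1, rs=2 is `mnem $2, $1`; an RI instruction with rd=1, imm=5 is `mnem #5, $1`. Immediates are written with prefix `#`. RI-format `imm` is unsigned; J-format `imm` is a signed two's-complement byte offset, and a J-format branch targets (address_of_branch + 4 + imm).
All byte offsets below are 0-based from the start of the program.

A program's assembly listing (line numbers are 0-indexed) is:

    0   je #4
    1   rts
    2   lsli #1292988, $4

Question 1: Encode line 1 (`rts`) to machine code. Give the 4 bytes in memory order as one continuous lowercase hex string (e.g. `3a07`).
00000094

1. rts fields op=0x4a:7|pad=0:25 → word 94000000h → 00 00 00 94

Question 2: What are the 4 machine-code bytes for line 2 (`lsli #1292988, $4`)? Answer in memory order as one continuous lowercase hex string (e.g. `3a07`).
L2: lsli op=0x15:7|rd=4:4|imm=1292988:21 ⇒ 0x2a93babc ⇒ little bc ba 93 2a

bcba932a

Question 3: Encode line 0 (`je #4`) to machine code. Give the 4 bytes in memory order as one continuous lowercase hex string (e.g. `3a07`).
L0: je op=0x9:7|imm=4:25 ⇒ 0x12000004 ⇒ little 04 00 00 12

04000012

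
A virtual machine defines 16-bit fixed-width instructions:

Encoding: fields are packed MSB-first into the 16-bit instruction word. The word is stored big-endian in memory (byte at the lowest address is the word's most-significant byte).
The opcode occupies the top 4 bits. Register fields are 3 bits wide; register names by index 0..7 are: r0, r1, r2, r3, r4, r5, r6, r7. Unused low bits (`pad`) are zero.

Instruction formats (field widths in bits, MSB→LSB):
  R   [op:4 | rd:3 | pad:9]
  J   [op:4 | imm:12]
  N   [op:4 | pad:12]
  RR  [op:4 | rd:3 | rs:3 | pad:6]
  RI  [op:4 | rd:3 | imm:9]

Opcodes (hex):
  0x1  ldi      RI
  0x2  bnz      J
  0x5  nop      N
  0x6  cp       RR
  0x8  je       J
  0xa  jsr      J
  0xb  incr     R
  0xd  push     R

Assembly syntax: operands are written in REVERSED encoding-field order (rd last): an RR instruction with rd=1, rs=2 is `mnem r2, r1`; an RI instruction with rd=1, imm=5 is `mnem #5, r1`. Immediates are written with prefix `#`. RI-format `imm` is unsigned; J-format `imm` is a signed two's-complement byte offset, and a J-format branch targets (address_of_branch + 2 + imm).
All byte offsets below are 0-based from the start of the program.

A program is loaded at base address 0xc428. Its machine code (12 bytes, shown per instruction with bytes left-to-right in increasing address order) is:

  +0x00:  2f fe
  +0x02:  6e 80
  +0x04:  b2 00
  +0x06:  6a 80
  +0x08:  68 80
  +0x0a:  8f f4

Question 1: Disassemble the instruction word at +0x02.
+0x02: 6e 80 ⇒ word 0x6e80 (big)
  op=0x6e80>>12=0x6 ⇒ cp (RR)
  rd@[11:9]=0x7 ⇒ r7
  rs@[8:6]=0x2 ⇒ r2

cp r2, r7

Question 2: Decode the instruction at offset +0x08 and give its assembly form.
+0x08: 68 80 ⇒ word 0x6880 (big)
  top 4b → 0x6 → cp [RR]
  [11:9] rd=4 = r4
  [8:6] rs=2 = r2

cp r2, r4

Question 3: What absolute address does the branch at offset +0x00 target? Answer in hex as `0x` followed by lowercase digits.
0xc428

@+00  big-endian(2f fe) = 0x2ffe
  top 4b → 0x2 → bnz [J]
  [11:0] imm=4094 (s12→-2) = #-2
  target = base 0xc428 + off 0x00 + 2 + imm -2 = 0xc428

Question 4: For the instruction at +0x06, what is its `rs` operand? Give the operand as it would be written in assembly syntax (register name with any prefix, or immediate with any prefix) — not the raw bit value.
r2

+0x06: 6a 80 ⇒ word 0x6a80 (big)
  top 4b → 0x6 → cp [RR]
  [11:9] rd=5 = r5
  [8:6] rs=2 = r2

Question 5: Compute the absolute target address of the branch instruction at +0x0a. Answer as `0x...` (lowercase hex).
[0a] 8f f4 → 0x8ff4
  opcode bits[15:12]=0x8: je/J
  [11:0] imm=4084 (s12→-12) = #-12
  target = base 0xc428 + off 0x0a + 2 + imm -12 = 0xc428

0xc428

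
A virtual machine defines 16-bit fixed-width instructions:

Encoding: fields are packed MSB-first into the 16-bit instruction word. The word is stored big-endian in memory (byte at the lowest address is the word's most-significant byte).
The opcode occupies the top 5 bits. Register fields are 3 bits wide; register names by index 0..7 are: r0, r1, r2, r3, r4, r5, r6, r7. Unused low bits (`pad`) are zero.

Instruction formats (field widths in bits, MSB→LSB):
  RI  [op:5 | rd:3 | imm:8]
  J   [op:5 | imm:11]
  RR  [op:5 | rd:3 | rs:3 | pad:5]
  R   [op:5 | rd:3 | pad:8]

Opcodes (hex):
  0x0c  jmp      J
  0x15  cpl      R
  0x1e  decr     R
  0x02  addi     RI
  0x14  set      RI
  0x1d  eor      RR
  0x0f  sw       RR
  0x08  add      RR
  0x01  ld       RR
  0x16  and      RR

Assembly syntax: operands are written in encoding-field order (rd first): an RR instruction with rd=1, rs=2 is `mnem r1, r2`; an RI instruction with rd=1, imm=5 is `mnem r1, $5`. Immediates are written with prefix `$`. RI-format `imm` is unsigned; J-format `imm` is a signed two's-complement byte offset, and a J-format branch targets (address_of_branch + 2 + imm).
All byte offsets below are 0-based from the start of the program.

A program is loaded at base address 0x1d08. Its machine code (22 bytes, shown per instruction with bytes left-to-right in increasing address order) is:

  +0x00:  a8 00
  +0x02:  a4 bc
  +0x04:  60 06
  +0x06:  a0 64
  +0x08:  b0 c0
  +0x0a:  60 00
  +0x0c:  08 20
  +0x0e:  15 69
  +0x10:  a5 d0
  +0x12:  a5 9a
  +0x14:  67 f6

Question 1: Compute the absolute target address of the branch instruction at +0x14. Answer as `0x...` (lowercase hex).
0x1d14

@+14  big-endian(67 f6) = 0x67f6
  opcode bits[15:11]=0xc: jmp/J
  imm: (w>>0)&0x7ff=0x7f6 (s11→-10) → $-10
  target = base 0x1d08 + off 0x14 + 2 + imm -10 = 0x1d14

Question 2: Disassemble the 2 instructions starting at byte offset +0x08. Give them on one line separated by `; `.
and r0, r6; jmp $0

@+08  big-endian(b0 c0) = 0xb0c0
  op=0xb0c0>>11=0x16 ⇒ and (RR)
  [10:8] rd=0 = r0
  [7:5] rs=6 = r6
@+0a  big-endian(60 00) = 0x6000
  op=0x6000>>11=0xc ⇒ jmp (J)
  [10:0] imm=0 = $0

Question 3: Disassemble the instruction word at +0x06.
+0x06: a0 64 ⇒ word 0xa064 (big)
  opcode bits[15:11]=0x14: set/RI
  rd: (w>>8)&0x7=0x0 → r0
  imm: (w>>0)&0xff=0x64 → $100

set r0, $100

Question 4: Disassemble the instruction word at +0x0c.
off 0x0c: read 08 20 as big → 0x0820
  op=0x0820>>11=0x1 ⇒ ld (RR)
  rd: (w>>8)&0x7=0x0 → r0
  rs: (w>>5)&0x7=0x1 → r1

ld r0, r1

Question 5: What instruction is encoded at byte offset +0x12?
@+12  big-endian(a5 9a) = 0xa59a
  opcode bits[15:11]=0x14: set/RI
  [10:8] rd=5 = r5
  [7:0] imm=154 = $154

set r5, $154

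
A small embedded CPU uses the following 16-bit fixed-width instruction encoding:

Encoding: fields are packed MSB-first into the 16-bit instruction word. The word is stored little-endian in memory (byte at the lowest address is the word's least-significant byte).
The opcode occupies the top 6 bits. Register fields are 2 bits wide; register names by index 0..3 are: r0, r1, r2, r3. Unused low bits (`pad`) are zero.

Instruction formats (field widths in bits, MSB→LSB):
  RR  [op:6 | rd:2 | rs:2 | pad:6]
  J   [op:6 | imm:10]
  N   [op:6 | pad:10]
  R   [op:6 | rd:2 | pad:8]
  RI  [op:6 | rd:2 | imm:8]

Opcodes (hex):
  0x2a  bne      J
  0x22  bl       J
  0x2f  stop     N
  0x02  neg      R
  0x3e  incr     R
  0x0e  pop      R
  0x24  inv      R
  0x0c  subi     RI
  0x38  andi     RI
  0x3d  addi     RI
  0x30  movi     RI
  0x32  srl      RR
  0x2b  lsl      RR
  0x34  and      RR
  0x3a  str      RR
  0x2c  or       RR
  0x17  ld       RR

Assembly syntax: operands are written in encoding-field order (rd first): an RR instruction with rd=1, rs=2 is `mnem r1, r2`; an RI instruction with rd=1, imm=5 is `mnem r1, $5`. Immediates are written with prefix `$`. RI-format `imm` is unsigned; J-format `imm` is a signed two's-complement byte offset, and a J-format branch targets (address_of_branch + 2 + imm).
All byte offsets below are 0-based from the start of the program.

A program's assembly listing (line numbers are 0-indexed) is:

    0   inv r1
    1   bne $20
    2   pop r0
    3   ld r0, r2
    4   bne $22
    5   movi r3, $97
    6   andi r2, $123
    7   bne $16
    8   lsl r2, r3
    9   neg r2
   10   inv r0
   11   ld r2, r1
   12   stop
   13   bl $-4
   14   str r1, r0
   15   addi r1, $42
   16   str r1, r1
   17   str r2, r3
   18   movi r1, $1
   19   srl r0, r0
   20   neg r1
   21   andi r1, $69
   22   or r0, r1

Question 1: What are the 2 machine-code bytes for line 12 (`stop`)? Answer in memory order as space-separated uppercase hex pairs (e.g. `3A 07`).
12. stop fields op=0x2f:6|pad=0:10 → word bc00h → 00 bc

00 BC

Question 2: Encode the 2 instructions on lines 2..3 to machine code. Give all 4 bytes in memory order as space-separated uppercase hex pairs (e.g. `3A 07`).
L2: pop op=0xe:6|rd=0:2|pad=0:8 ⇒ 0x3800 ⇒ little 00 38
L3: ld op=0x17:6|rd=0:2|rs=2:2|pad=0:6 ⇒ 0x5c80 ⇒ little 80 5c

00 38 80 5C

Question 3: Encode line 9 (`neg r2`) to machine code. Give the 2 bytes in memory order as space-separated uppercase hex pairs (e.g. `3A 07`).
00 0A

L9: neg op=0x2:6|rd=2:2|pad=0:8 ⇒ 0x0a00 ⇒ little 00 0a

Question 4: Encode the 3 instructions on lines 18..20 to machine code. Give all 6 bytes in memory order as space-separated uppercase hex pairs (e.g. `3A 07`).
L18: movi op=0x30:6|rd=1:2|imm=1:8 ⇒ 0xc101 ⇒ little 01 c1
L19: srl op=0x32:6|rd=0:2|rs=0:2|pad=0:6 ⇒ 0xc800 ⇒ little 00 c8
L20: neg op=0x2:6|rd=1:2|pad=0:8 ⇒ 0x0900 ⇒ little 00 09

01 C1 00 C8 00 09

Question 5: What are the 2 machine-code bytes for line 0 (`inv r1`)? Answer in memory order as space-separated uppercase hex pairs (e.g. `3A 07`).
L0: inv op=0x24:6|rd=1:2|pad=0:8 ⇒ 0x9100 ⇒ little 00 91

00 91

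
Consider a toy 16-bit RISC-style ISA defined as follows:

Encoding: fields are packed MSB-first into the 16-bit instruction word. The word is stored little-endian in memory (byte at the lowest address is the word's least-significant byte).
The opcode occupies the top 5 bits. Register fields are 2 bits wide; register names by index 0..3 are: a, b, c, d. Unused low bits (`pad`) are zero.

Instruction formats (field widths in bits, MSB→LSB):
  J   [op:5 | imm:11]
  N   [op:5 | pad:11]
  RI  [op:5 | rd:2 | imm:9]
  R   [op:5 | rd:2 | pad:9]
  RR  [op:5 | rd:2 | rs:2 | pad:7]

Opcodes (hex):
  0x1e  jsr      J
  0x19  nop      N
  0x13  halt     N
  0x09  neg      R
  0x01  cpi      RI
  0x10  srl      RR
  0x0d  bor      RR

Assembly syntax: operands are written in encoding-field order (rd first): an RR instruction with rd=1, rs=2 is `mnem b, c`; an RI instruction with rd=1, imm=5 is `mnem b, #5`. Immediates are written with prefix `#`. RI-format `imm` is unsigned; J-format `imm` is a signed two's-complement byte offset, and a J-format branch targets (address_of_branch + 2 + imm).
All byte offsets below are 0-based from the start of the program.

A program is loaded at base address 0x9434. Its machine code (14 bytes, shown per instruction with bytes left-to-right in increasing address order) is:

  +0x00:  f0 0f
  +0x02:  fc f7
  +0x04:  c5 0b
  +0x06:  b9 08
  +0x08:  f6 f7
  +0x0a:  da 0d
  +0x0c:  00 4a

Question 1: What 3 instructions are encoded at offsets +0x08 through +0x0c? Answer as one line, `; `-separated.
jsr #-10; cpi c, #474; neg b

+0x08: f6 f7 ⇒ word 0xf7f6 (little)
  op=0xf7f6>>11=0x1e ⇒ jsr (J)
  imm: (w>>0)&0x7ff=0x7f6 (s11→-10) → #-10
+0x0a: da 0d ⇒ word 0x0dda (little)
  op=0x0dda>>11=0x1 ⇒ cpi (RI)
  rd: (w>>9)&0x3=0x2 → c
  imm: (w>>0)&0x1ff=0x1da → #474
+0x0c: 00 4a ⇒ word 0x4a00 (little)
  op=0x4a00>>11=0x9 ⇒ neg (R)
  rd: (w>>9)&0x3=0x1 → b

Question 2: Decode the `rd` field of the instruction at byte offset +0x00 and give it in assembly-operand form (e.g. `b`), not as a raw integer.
d

+0x00: f0 0f ⇒ word 0x0ff0 (little)
  top 5b → 0x1 → cpi [RI]
  rd@[10:9]=0x3 ⇒ d
  imm@[8:0]=0x1f0 ⇒ #496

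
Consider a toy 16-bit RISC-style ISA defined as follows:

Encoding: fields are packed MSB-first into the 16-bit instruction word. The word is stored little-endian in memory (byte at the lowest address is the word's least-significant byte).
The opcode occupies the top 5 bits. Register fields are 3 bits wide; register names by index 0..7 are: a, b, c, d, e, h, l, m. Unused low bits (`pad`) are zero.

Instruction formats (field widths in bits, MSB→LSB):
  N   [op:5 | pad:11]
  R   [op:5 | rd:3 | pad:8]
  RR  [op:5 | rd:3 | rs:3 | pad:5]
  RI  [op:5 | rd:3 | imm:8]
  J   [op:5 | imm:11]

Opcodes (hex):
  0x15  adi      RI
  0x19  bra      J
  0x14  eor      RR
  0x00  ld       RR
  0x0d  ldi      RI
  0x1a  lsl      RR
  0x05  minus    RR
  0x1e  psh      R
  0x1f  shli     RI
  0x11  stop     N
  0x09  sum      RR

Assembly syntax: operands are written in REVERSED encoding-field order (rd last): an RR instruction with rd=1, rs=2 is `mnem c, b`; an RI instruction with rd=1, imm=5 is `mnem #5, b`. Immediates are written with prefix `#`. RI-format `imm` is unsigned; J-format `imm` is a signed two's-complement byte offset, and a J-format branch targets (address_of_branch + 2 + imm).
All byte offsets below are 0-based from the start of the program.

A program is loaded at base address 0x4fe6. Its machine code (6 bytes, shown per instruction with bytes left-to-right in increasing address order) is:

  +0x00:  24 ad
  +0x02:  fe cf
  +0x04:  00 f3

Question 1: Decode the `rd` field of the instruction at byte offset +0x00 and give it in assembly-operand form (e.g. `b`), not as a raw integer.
+0x00: 24 ad ⇒ word 0xad24 (little)
  opcode bits[15:11]=0x15: adi/RI
  [10:8] rd=5 = h
  [7:0] imm=36 = #36

h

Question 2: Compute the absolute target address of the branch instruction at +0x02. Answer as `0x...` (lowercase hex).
+0x02: fe cf ⇒ word 0xcffe (little)
  top 5b → 0x19 → bra [J]
  [10:0] imm=2046 (s11→-2) = #-2
  target = base 0x4fe6 + off 0x02 + 2 + imm -2 = 0x4fe8

0x4fe8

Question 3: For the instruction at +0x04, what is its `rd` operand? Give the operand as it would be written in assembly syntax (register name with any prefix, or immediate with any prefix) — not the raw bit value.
d

@+04  little-endian(00 f3) = 0xf300
  op=0xf300>>11=0x1e ⇒ psh (R)
  rd: (w>>8)&0x7=0x3 → d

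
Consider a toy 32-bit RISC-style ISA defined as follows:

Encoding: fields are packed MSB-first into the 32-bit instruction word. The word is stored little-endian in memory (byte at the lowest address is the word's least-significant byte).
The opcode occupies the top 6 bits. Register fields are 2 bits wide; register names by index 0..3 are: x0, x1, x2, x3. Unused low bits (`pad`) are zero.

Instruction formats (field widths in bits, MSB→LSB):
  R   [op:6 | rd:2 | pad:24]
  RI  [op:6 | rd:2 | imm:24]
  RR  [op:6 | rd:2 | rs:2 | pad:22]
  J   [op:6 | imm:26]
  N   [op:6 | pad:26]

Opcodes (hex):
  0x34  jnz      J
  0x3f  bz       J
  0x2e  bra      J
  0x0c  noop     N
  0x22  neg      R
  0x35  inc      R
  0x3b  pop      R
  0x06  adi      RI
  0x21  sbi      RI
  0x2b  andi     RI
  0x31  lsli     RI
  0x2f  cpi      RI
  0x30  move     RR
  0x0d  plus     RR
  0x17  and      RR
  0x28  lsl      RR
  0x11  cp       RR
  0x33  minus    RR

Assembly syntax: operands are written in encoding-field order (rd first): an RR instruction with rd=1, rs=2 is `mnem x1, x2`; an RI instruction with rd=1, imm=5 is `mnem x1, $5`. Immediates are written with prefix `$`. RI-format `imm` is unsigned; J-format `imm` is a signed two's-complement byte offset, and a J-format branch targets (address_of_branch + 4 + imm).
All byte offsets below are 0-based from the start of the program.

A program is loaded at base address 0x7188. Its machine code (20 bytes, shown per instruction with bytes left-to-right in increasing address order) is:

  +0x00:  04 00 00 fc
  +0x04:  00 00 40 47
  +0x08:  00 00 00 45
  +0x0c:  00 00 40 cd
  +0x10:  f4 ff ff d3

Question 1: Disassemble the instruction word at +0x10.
jnz $-12

+0x10: f4 ff ff d3 ⇒ word 0xd3fffff4 (little)
  top 6b → 0x34 → jnz [J]
  [25:0] imm=67108852 (s26→-12) = $-12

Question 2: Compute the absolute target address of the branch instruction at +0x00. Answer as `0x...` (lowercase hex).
[00] 04 00 00 fc → 0xfc000004
  opcode bits[31:26]=0x3f: bz/J
  imm: (w>>0)&0x3ffffff=0x4 → $4
  target = base 0x7188 + off 0x00 + 4 + imm 4 = 0x7190

0x7190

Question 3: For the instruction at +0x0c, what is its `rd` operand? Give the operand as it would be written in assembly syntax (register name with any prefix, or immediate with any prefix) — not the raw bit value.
off 0x0c: read 00 00 40 cd as little → 0xcd400000
  op=0xcd400000>>26=0x33 ⇒ minus (RR)
  rd: (w>>24)&0x3=0x1 → x1
  rs: (w>>22)&0x3=0x1 → x1

x1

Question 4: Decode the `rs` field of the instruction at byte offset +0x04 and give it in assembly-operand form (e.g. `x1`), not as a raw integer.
x1

@+04  little-endian(00 00 40 47) = 0x47400000
  opcode bits[31:26]=0x11: cp/RR
  [25:24] rd=3 = x3
  [23:22] rs=1 = x1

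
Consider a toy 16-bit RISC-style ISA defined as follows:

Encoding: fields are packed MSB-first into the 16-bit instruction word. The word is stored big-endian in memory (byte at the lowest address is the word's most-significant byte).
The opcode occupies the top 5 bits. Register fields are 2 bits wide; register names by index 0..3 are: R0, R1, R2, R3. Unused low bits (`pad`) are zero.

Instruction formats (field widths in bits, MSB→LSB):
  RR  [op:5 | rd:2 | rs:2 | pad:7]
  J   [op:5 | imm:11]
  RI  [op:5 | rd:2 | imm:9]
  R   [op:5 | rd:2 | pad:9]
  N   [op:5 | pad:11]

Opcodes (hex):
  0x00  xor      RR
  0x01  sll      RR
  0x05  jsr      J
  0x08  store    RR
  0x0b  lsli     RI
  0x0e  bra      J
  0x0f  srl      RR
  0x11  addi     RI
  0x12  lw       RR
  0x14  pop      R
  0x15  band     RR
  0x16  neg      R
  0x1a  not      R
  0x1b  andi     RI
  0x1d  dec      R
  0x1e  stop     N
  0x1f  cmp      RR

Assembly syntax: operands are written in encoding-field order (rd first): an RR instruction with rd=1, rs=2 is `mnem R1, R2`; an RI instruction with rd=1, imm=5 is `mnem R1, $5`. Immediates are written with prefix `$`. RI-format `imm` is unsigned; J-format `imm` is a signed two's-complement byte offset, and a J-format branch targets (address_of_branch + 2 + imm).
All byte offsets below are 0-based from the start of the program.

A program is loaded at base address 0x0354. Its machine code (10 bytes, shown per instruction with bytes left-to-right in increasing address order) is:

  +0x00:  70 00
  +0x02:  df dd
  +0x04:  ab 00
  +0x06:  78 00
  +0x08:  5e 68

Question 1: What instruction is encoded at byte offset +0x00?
bra $0

@+00  big-endian(70 00) = 0x7000
  op=0x7000>>11=0xe ⇒ bra (J)
  imm: (w>>0)&0x7ff=0x0 → $0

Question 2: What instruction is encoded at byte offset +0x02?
andi R3, $477

+0x02: df dd ⇒ word 0xdfdd (big)
  op=0xdfdd>>11=0x1b ⇒ andi (RI)
  rd: (w>>9)&0x3=0x3 → R3
  imm: (w>>0)&0x1ff=0x1dd → $477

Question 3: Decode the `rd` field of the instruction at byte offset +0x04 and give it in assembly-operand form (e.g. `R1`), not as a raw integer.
R1

+0x04: ab 00 ⇒ word 0xab00 (big)
  opcode bits[15:11]=0x15: band/RR
  rd@[10:9]=0x1 ⇒ R1
  rs@[8:7]=0x2 ⇒ R2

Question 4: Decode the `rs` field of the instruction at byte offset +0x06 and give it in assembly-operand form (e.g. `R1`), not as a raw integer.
+0x06: 78 00 ⇒ word 0x7800 (big)
  top 5b → 0xf → srl [RR]
  rd: (w>>9)&0x3=0x0 → R0
  rs: (w>>7)&0x3=0x0 → R0

R0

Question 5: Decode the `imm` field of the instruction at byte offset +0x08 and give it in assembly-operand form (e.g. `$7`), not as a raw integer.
@+08  big-endian(5e 68) = 0x5e68
  op=0x5e68>>11=0xb ⇒ lsli (RI)
  rd: (w>>9)&0x3=0x3 → R3
  imm: (w>>0)&0x1ff=0x68 → $104

$104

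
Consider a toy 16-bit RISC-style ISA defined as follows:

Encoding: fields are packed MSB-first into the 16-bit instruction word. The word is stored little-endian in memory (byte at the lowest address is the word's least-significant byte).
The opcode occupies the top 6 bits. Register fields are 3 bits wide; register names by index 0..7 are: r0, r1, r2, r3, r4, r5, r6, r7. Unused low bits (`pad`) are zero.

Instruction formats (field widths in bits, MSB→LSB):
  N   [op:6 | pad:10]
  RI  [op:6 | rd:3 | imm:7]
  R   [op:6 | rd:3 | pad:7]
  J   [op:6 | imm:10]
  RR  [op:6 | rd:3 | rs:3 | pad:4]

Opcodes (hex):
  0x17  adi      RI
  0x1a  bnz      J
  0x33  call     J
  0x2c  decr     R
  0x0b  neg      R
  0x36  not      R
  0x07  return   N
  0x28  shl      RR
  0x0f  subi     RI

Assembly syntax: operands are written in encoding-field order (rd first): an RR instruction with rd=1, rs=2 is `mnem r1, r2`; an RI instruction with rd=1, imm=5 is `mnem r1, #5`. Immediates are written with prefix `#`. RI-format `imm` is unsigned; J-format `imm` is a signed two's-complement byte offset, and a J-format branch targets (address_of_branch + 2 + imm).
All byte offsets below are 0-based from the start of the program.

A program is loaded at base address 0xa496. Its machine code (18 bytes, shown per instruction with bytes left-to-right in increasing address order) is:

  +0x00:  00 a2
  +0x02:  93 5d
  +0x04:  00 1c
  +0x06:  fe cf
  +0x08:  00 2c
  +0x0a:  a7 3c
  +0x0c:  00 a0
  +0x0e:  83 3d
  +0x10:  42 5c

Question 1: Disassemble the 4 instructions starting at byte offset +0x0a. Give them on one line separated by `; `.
+0x0a: a7 3c ⇒ word 0x3ca7 (little)
  opcode bits[15:10]=0xf: subi/RI
  rd: (w>>7)&0x7=0x1 → r1
  imm: (w>>0)&0x7f=0x27 → #39
+0x0c: 00 a0 ⇒ word 0xa000 (little)
  opcode bits[15:10]=0x28: shl/RR
  rd: (w>>7)&0x7=0x0 → r0
  rs: (w>>4)&0x7=0x0 → r0
+0x0e: 83 3d ⇒ word 0x3d83 (little)
  opcode bits[15:10]=0xf: subi/RI
  rd: (w>>7)&0x7=0x3 → r3
  imm: (w>>0)&0x7f=0x3 → #3
+0x10: 42 5c ⇒ word 0x5c42 (little)
  opcode bits[15:10]=0x17: adi/RI
  rd: (w>>7)&0x7=0x0 → r0
  imm: (w>>0)&0x7f=0x42 → #66

subi r1, #39; shl r0, r0; subi r3, #3; adi r0, #66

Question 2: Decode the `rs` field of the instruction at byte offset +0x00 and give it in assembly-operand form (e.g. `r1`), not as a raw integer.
off 0x00: read 00 a2 as little → 0xa200
  opcode bits[15:10]=0x28: shl/RR
  rd@[9:7]=0x4 ⇒ r4
  rs@[6:4]=0x0 ⇒ r0

r0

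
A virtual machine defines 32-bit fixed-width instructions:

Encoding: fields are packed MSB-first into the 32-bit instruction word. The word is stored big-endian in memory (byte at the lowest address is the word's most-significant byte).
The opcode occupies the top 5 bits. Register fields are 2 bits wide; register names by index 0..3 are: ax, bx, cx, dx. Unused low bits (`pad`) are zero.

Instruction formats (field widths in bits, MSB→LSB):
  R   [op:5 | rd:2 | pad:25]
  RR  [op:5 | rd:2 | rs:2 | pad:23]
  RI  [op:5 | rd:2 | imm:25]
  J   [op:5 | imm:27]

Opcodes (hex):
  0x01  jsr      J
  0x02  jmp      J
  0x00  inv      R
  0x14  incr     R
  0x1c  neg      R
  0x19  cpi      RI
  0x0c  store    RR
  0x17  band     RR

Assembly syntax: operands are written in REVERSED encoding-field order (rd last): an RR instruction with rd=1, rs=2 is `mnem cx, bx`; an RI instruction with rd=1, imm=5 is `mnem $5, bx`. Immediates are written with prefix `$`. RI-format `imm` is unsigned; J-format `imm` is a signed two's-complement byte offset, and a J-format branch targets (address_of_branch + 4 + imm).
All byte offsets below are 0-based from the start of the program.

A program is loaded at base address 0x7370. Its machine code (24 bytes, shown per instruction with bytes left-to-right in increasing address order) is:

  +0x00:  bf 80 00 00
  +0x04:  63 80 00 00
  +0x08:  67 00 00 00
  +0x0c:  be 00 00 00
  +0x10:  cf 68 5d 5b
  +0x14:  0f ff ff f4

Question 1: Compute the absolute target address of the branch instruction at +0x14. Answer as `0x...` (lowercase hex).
@+14  big-endian(0f ff ff f4) = 0x0ffffff4
  top 5b → 0x1 → jsr [J]
  imm@[26:0]=0x7fffff4 (s27→-12) ⇒ $-12
  target = base 0x7370 + off 0x14 + 4 + imm -12 = 0x737c

0x737c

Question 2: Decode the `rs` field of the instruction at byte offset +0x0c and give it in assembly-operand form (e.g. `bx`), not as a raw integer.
+0x0c: be 00 00 00 ⇒ word 0xbe000000 (big)
  op=0xbe000000>>27=0x17 ⇒ band (RR)
  rd@[26:25]=0x3 ⇒ dx
  rs@[24:23]=0x0 ⇒ ax

ax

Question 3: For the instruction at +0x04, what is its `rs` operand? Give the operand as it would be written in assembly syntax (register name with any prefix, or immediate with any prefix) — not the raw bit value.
dx

off 0x04: read 63 80 00 00 as big → 0x63800000
  top 5b → 0xc → store [RR]
  [26:25] rd=1 = bx
  [24:23] rs=3 = dx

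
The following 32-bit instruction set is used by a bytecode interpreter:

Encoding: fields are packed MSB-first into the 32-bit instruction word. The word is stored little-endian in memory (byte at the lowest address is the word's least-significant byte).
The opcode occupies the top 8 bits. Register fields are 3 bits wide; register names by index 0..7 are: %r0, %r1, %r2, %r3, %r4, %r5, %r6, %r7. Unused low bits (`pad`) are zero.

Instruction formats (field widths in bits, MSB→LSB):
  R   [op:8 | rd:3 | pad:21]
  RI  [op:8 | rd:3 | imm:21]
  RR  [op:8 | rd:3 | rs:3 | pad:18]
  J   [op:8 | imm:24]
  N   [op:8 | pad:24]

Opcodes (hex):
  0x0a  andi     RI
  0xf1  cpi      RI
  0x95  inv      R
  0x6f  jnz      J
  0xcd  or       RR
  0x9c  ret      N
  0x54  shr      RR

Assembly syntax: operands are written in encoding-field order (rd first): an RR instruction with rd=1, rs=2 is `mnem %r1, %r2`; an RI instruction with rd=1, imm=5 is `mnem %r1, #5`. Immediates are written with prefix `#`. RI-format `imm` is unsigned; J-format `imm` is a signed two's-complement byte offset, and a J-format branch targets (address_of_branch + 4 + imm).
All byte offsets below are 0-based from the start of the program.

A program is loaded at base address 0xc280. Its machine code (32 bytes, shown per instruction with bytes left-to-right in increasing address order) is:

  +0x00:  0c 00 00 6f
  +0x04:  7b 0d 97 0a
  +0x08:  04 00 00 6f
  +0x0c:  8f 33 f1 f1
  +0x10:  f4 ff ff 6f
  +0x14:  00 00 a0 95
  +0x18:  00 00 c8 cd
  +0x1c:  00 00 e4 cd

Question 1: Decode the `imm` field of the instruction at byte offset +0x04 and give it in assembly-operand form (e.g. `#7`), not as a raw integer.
#1510779

off 0x04: read 7b 0d 97 0a as little → 0x0a970d7b
  top 8b → 0xa → andi [RI]
  rd@[23:21]=0x4 ⇒ %r4
  imm@[20:0]=0x170d7b ⇒ #1510779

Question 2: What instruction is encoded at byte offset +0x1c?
+0x1c: 00 00 e4 cd ⇒ word 0xcde40000 (little)
  top 8b → 0xcd → or [RR]
  [23:21] rd=7 = %r7
  [20:18] rs=1 = %r1

or %r7, %r1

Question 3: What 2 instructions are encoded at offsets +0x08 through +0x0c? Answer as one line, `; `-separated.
jnz #4; cpi %r7, #1127311

[08] 04 00 00 6f → 0x6f000004
  top 8b → 0x6f → jnz [J]
  imm@[23:0]=0x4 ⇒ #4
[0c] 8f 33 f1 f1 → 0xf1f1338f
  top 8b → 0xf1 → cpi [RI]
  rd@[23:21]=0x7 ⇒ %r7
  imm@[20:0]=0x11338f ⇒ #1127311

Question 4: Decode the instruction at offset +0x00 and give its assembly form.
@+00  little-endian(0c 00 00 6f) = 0x6f00000c
  op=0x6f00000c>>24=0x6f ⇒ jnz (J)
  imm: (w>>0)&0xffffff=0xc → #12

jnz #12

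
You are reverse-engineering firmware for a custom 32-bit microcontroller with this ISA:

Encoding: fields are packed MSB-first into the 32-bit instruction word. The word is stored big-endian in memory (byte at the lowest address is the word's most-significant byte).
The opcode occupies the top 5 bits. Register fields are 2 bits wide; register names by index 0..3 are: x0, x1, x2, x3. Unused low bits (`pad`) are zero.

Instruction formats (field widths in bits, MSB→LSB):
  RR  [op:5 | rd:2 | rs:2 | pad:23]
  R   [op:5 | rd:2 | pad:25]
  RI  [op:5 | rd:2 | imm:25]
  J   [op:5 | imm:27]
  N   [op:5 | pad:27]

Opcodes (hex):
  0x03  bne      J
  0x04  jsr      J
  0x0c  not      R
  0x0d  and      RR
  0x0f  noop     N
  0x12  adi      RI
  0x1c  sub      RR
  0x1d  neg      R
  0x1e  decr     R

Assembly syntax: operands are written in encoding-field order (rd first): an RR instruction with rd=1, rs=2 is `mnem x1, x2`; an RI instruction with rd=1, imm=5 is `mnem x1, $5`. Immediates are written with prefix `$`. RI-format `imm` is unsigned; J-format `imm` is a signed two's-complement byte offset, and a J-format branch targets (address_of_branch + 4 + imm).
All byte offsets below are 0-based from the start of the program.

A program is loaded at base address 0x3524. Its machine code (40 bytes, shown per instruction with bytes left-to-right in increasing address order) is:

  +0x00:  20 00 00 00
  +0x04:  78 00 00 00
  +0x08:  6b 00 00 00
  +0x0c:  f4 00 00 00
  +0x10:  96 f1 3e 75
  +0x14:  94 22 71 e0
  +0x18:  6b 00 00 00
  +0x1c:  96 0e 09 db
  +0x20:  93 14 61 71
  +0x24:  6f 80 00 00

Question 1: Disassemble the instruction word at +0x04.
@+04  big-endian(78 00 00 00) = 0x78000000
  opcode bits[31:27]=0xf: noop/N

noop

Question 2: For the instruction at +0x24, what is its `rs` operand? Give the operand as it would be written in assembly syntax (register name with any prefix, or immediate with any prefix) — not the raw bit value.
x3

[24] 6f 80 00 00 → 0x6f800000
  op=0x6f800000>>27=0xd ⇒ and (RR)
  rd@[26:25]=0x3 ⇒ x3
  rs@[24:23]=0x3 ⇒ x3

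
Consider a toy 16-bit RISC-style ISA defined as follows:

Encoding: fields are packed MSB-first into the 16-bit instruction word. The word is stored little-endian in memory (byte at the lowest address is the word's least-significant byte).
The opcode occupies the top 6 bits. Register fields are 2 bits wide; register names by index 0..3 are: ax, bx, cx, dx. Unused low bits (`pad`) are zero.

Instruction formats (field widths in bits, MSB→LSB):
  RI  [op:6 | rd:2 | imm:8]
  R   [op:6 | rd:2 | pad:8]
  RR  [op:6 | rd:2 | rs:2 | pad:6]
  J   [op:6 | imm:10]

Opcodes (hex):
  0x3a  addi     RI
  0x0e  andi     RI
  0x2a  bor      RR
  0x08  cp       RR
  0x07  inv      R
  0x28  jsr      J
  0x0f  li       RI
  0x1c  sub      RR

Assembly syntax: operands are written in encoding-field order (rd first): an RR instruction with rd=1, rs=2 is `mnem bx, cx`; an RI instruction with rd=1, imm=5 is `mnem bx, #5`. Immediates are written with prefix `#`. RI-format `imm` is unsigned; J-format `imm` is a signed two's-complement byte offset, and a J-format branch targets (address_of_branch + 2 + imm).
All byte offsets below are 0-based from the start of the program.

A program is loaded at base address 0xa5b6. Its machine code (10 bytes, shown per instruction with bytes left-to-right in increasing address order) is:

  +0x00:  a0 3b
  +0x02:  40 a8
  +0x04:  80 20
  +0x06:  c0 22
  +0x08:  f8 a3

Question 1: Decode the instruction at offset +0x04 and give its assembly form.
cp ax, cx

off 0x04: read 80 20 as little → 0x2080
  op=0x2080>>10=0x8 ⇒ cp (RR)
  rd@[9:8]=0x0 ⇒ ax
  rs@[7:6]=0x2 ⇒ cx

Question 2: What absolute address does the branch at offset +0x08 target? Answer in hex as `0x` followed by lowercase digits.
0xa5b8

@+08  little-endian(f8 a3) = 0xa3f8
  opcode bits[15:10]=0x28: jsr/J
  imm: (w>>0)&0x3ff=0x3f8 (s10→-8) → #-8
  target = base 0xa5b6 + off 0x08 + 2 + imm -8 = 0xa5b8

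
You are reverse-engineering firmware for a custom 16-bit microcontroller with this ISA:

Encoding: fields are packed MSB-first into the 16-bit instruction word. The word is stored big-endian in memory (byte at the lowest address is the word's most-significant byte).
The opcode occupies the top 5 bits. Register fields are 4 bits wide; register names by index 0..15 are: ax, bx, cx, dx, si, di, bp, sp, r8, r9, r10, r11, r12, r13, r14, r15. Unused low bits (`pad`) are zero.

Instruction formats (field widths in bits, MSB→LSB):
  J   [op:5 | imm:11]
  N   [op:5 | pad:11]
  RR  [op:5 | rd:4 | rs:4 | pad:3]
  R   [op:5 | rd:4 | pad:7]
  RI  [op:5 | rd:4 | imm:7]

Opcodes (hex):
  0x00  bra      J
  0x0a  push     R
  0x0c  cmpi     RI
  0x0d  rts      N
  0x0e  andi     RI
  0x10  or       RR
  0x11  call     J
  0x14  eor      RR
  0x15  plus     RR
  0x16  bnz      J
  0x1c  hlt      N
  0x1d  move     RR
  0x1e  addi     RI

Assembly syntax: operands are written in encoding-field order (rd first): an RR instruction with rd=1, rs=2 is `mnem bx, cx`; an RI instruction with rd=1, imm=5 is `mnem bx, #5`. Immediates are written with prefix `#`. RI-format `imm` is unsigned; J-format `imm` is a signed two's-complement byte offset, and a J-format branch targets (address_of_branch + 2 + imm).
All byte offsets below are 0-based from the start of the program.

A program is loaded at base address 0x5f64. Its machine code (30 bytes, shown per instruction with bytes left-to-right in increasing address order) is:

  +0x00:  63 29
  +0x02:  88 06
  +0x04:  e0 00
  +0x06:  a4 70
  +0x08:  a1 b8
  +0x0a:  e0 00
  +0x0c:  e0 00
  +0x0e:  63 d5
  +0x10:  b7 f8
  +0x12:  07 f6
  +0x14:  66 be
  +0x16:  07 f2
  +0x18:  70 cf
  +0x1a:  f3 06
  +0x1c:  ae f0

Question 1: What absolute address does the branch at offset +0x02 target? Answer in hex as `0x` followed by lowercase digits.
@+02  big-endian(88 06) = 0x8806
  opcode bits[15:11]=0x11: call/J
  imm: (w>>0)&0x7ff=0x6 → #6
  target = base 0x5f64 + off 0x02 + 2 + imm 6 = 0x5f6e

0x5f6e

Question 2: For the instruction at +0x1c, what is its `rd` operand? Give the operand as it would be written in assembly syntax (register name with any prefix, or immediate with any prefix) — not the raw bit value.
r13

off 0x1c: read ae f0 as big → 0xaef0
  op=0xaef0>>11=0x15 ⇒ plus (RR)
  [10:7] rd=13 = r13
  [6:3] rs=14 = r14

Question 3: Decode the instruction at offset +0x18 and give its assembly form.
off 0x18: read 70 cf as big → 0x70cf
  top 5b → 0xe → andi [RI]
  rd@[10:7]=0x1 ⇒ bx
  imm@[6:0]=0x4f ⇒ #79

andi bx, #79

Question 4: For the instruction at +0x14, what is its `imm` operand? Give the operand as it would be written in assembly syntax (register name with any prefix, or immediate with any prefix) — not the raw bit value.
#62

off 0x14: read 66 be as big → 0x66be
  opcode bits[15:11]=0xc: cmpi/RI
  [10:7] rd=13 = r13
  [6:0] imm=62 = #62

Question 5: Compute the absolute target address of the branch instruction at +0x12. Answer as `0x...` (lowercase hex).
[12] 07 f6 → 0x07f6
  opcode bits[15:11]=0x0: bra/J
  imm@[10:0]=0x7f6 (s11→-10) ⇒ #-10
  target = base 0x5f64 + off 0x12 + 2 + imm -10 = 0x5f6e

0x5f6e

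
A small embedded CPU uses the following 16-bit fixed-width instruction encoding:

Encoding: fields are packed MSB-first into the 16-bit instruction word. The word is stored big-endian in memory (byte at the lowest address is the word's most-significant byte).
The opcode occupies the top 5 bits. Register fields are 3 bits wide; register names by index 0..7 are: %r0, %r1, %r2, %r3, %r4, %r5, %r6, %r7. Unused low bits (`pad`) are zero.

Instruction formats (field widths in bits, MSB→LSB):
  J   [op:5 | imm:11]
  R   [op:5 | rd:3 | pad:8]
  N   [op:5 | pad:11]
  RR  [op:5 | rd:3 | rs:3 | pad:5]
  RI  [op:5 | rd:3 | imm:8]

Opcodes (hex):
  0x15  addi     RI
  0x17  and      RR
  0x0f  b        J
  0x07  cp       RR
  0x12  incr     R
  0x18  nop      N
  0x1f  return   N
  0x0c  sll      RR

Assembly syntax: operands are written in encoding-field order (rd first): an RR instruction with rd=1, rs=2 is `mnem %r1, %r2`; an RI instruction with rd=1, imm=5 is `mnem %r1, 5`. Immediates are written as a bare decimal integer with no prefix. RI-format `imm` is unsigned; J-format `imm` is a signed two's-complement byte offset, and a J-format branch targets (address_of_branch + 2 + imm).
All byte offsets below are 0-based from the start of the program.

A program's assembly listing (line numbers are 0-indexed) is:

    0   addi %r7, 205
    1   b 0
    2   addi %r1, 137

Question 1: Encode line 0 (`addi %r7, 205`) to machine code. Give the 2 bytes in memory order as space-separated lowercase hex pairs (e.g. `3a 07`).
0. addi fields op=0x15:5|rd=7:3|imm=205:8 → word afcdh → af cd

af cd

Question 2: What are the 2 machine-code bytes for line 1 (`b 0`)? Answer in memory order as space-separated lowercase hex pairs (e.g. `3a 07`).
line 1 (b): pack op=0xf:5|imm=0:11 = 0x7800; big→ 78 00

78 00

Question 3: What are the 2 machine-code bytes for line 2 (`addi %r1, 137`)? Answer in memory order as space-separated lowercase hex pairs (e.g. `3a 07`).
a9 89

2. addi fields op=0x15:5|rd=1:3|imm=137:8 → word a989h → a9 89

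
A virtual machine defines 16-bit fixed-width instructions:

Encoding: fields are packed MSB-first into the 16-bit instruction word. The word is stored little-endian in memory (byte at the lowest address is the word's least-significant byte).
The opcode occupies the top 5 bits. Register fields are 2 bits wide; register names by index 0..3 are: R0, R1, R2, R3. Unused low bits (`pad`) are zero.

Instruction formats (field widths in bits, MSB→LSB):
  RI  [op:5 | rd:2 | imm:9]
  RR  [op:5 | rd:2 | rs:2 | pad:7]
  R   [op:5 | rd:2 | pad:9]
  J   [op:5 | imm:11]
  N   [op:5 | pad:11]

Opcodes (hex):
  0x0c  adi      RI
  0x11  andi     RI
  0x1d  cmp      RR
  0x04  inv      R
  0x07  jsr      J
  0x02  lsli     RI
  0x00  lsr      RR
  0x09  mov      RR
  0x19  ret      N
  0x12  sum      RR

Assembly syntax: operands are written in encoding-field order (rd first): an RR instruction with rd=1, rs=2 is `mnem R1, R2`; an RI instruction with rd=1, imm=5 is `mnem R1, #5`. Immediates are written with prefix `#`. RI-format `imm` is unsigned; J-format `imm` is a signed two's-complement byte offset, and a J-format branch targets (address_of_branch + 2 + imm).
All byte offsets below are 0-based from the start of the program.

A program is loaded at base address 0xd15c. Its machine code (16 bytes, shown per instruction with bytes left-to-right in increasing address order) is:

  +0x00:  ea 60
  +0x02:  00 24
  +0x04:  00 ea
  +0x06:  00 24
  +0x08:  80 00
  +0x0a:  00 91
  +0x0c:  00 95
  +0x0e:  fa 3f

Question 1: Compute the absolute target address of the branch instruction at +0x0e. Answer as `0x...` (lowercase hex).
0xd166

off 0x0e: read fa 3f as little → 0x3ffa
  opcode bits[15:11]=0x7: jsr/J
  [10:0] imm=2042 (s11→-6) = #-6
  target = base 0xd15c + off 0x0e + 2 + imm -6 = 0xd166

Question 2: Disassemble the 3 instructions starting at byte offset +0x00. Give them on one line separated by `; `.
adi R0, #234; inv R2; cmp R1, R0

@+00  little-endian(ea 60) = 0x60ea
  top 5b → 0xc → adi [RI]
  [10:9] rd=0 = R0
  [8:0] imm=234 = #234
@+02  little-endian(00 24) = 0x2400
  top 5b → 0x4 → inv [R]
  [10:9] rd=2 = R2
@+04  little-endian(00 ea) = 0xea00
  top 5b → 0x1d → cmp [RR]
  [10:9] rd=1 = R1
  [8:7] rs=0 = R0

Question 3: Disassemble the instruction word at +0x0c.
sum R2, R2

off 0x0c: read 00 95 as little → 0x9500
  opcode bits[15:11]=0x12: sum/RR
  rd@[10:9]=0x2 ⇒ R2
  rs@[8:7]=0x2 ⇒ R2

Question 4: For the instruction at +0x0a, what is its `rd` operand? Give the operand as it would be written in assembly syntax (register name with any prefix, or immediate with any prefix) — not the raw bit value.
off 0x0a: read 00 91 as little → 0x9100
  top 5b → 0x12 → sum [RR]
  rd: (w>>9)&0x3=0x0 → R0
  rs: (w>>7)&0x3=0x2 → R2

R0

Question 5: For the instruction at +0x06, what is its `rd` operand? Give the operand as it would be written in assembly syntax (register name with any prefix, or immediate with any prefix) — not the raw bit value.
off 0x06: read 00 24 as little → 0x2400
  op=0x2400>>11=0x4 ⇒ inv (R)
  rd@[10:9]=0x2 ⇒ R2

R2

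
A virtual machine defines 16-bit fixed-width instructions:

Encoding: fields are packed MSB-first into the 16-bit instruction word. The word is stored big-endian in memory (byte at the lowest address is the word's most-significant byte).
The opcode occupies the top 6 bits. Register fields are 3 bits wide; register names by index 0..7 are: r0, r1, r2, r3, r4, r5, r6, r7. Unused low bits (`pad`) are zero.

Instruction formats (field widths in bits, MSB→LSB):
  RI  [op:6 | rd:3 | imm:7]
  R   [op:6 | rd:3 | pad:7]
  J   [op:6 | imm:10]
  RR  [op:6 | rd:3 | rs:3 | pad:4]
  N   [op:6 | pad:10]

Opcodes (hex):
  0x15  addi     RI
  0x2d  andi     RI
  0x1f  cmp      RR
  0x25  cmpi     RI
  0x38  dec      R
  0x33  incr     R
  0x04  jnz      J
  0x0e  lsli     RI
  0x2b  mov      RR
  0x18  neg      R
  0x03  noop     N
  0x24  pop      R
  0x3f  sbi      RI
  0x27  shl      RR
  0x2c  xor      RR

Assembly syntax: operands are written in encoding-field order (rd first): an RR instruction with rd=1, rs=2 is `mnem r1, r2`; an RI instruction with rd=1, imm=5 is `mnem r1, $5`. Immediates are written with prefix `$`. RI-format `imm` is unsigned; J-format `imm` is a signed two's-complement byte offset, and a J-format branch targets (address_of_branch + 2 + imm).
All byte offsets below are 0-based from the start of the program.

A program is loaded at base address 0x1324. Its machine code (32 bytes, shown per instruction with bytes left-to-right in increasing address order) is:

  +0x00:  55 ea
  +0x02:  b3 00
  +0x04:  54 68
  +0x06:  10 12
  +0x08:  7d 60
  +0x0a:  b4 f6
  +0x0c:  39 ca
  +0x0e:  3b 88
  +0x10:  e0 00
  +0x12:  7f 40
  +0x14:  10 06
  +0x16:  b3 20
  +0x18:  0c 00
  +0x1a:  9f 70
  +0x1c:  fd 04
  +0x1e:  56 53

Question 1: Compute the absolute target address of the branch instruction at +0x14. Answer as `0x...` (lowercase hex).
off 0x14: read 10 06 as big → 0x1006
  top 6b → 0x4 → jnz [J]
  imm@[9:0]=0x6 ⇒ $6
  target = base 0x1324 + off 0x14 + 2 + imm 6 = 0x1340

0x1340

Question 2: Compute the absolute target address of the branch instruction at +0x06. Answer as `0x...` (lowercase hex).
off 0x06: read 10 12 as big → 0x1012
  opcode bits[15:10]=0x4: jnz/J
  [9:0] imm=18 = $18
  target = base 0x1324 + off 0x06 + 2 + imm 18 = 0x133e

0x133e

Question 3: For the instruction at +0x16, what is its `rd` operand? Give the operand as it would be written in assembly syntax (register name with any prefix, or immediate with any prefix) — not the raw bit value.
[16] b3 20 → 0xb320
  top 6b → 0x2c → xor [RR]
  rd: (w>>7)&0x7=0x6 → r6
  rs: (w>>4)&0x7=0x2 → r2

r6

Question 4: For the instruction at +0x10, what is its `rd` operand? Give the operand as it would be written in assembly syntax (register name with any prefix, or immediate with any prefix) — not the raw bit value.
+0x10: e0 00 ⇒ word 0xe000 (big)
  opcode bits[15:10]=0x38: dec/R
  rd@[9:7]=0x0 ⇒ r0

r0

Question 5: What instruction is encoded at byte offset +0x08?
+0x08: 7d 60 ⇒ word 0x7d60 (big)
  opcode bits[15:10]=0x1f: cmp/RR
  rd@[9:7]=0x2 ⇒ r2
  rs@[6:4]=0x6 ⇒ r6

cmp r2, r6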